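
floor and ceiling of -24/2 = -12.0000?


-24/2 = -12.0000
floor = -12
ceil = -12

floor = -12, ceil = -12


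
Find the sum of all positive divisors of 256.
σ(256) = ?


Divisors of 256: 1, 2, 4, 8, 16, 32, 64, 128, 256
Sum = 1 + 2 + 4 + 8 + 16 + 32 + 64 + 128 + 256 = 511

σ(256) = 511


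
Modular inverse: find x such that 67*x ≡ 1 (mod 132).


Use the extended Euclidean algorithm on (132, 67); each row r = 132*s + 67*t:
r=132, s=1, t=0
r=67, s=0, t=1
q=1: r=65, s=1, t=-1   [132*(1) + 67*(-1) = 65]
q=1: r=2, s=-1, t=2   [132*(-1) + 67*(2) = 2]
q=32: r=1, s=33, t=-65   [132*(33) + 67*(-65) = 1]
q=2: r=0, s=-67, t=132   [132*(-67) + 67*(132) = 0]
GCD = 1 with t = -65, so 67*(-65) ≡ 1 (mod 132)
Inverse = -65 mod 132 = 67
Check: 67 * 67 = 4489 ≡ 1 (mod 132)

67^(-1) ≡ 67 (mod 132)


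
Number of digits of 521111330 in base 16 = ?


521111330 in base 16 = 1F0F8722
Number of digits = 8

8 digits (base 16)


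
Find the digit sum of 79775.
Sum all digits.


7 + 9 + 7 + 7 + 5 = 35


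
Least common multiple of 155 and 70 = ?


GCD(155, 70) = 5
LCM = 155*70/5 = 10850/5 = 2170

LCM = 2170


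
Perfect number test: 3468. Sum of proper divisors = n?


Proper divisors of 3468: 1, 2, 3, 4, 6, 12, 17, 34, 51, 68, 102, 204, 289, 578, 867, 1156, 1734
Sum = 1 + 2 + 3 + 4 + 6 + 12 + 17 + 34 + 51 + 68 + 102 + 204 + 289 + 578 + 867 + 1156 + 1734 = 5128

No, 3468 is not perfect (5128 ≠ 3468)


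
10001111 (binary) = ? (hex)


10001111 (base 2) = 143 (decimal)
143 (decimal) = 8F (base 16)


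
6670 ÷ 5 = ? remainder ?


6670 = 5 * 1334 + 0
Check: 6670 + 0 = 6670

q = 1334, r = 0


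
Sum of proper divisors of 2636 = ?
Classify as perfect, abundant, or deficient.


Proper divisors: 1, 2, 4, 659, 1318
Sum = 1 + 2 + 4 + 659 + 1318 = 1984
1984 < 2636 → deficient

s(2636) = 1984 (deficient)


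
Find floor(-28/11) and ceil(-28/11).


-28/11 = -2.5455
floor = -3
ceil = -2

floor = -3, ceil = -2


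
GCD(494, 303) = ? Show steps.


494 = 1 * 303 + 191
303 = 1 * 191 + 112
191 = 1 * 112 + 79
112 = 1 * 79 + 33
79 = 2 * 33 + 13
33 = 2 * 13 + 7
13 = 1 * 7 + 6
7 = 1 * 6 + 1
6 = 6 * 1 + 0
GCD = 1


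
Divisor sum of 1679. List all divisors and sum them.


Divisors of 1679: 1, 23, 73, 1679
Sum = 1 + 23 + 73 + 1679 = 1776

σ(1679) = 1776


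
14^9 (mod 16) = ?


14^1 mod 16 = 14
14^2 mod 16 = 4
14^3 mod 16 = 8
14^4 mod 16 = 0
14^5 mod 16 = 0
14^6 mod 16 = 0
14^7 mod 16 = 0
14^8 mod 16 = 0
14^9 mod 16 = 0


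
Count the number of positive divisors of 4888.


4888 = 2^3 × 13^1 × 47^1
d(4888) = (3+1) × (1+1) × (1+1) = 16

16 divisors


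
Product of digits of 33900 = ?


3 × 3 × 9 × 0 × 0 = 0


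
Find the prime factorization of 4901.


4901 / 13 = 377
377 / 13 = 29
29 / 29 = 1
4901 = 13^2 × 29


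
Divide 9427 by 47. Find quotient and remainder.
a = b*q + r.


9427 = 47 * 200 + 27
Check: 9400 + 27 = 9427

q = 200, r = 27


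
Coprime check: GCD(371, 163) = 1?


Euclidean algorithm:
371 = 2 * 163 + 45
163 = 3 * 45 + 28
45 = 1 * 28 + 17
28 = 1 * 17 + 11
17 = 1 * 11 + 6
11 = 1 * 6 + 5
6 = 1 * 5 + 1
5 = 5 * 1 + 0
GCD(371, 163) = 1

Yes, coprime (GCD = 1)


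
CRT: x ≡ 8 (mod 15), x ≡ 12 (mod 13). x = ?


M = 15*13 = 195
M1 = M/15 = 13, M2 = M/13 = 15
M1^(-1) mod 15 = 7, M2^(-1) mod 13 = 7
x = 8*13*7 + 12*15*7 = 1988
1988 mod 195 = 38
Check: 38 mod 15 = 8 ✓, 38 mod 13 = 12 ✓

x ≡ 38 (mod 195)


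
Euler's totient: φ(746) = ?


746 = 2 × 373
Prime factors: 2, 373
φ(746) = 746 × (1-1/2) × (1-1/373)
= 746 × 1/2 × 372/373 = 372

φ(746) = 372


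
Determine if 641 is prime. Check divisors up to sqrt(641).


Check divisors up to sqrt(641) = 25.3180
No divisors found.
641 is prime.

Yes, 641 is prime


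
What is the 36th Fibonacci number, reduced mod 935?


F(k) mod 935 for k=1..36:
1, 1, 2, 3, 5, 8, 13, 21, 34, 55, 89, 144, 233, 377, 610, 52, 662, 714, 441, 220, 661, 881, 607, 553, 225, 778, 68, 846, 914, 825, 804, 694, 563, 322, 885, 272
F(36) mod 935 = 272


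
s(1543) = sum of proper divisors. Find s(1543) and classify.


Proper divisors: 1
Sum = 1 = 1
1 < 1543 → deficient

s(1543) = 1 (deficient)


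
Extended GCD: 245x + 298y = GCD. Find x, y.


Tabular extended Euclidean (each row: r = 245*s + 298*t):
r=245, s=1, t=0
r=298, s=0, t=1
q=0: r=245, s=1, t=0   [245*(1) + 298*(0) = 245]
q=1: r=53, s=-1, t=1   [245*(-1) + 298*(1) = 53]
q=4: r=33, s=5, t=-4   [245*(5) + 298*(-4) = 33]
q=1: r=20, s=-6, t=5   [245*(-6) + 298*(5) = 20]
q=1: r=13, s=11, t=-9   [245*(11) + 298*(-9) = 13]
q=1: r=7, s=-17, t=14   [245*(-17) + 298*(14) = 7]
q=1: r=6, s=28, t=-23   [245*(28) + 298*(-23) = 6]
q=1: r=1, s=-45, t=37   [245*(-45) + 298*(37) = 1]
q=6: r=0, s=298, t=-245   [245*(298) + 298*(-245) = 0]
GCD = 1; from the row with r=1: x=-45, y=37
Check: 245*(-45) + 298*(37) = -11025 + 11026 = 1

GCD = 1, x = -45, y = 37


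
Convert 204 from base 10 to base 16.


204 (base 10) = 204 (decimal)
204 (decimal) = CC (base 16)


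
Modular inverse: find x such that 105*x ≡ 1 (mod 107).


Use the extended Euclidean algorithm on (107, 105); each row r = 107*s + 105*t:
r=107, s=1, t=0
r=105, s=0, t=1
q=1: r=2, s=1, t=-1   [107*(1) + 105*(-1) = 2]
q=52: r=1, s=-52, t=53   [107*(-52) + 105*(53) = 1]
q=2: r=0, s=105, t=-107   [107*(105) + 105*(-107) = 0]
GCD = 1 with t = 53, so 105*(53) ≡ 1 (mod 107)
Inverse = 53 mod 107 = 53
Check: 105 * 53 = 5565 ≡ 1 (mod 107)

105^(-1) ≡ 53 (mod 107)


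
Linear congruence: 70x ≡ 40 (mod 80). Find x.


GCD(70, 80) = 10 divides 40
Divide: 7x ≡ 4 (mod 8)
x ≡ 4 (mod 8)


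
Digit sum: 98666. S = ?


9 + 8 + 6 + 6 + 6 = 35


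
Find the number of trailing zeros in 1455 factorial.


floor(1455/5) = 291
floor(1455/25) = 58
floor(1455/125) = 11
floor(1455/625) = 2
Total = 362

362 trailing zeros


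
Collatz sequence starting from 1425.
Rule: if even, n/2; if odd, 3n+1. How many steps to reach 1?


1425 → 4276 → 2138 → 1069 → 3208 → 1604 → 802 → 401 → 1204 → 602 → 301 → 904 → 452 → 226 → 113 → 340 → 170 → 85 → 256 → 128 → 64 → 32 → 16 → 8 → 4 → 2 → 1
Total steps = 26

26 steps


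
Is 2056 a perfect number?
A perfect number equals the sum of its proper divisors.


Proper divisors of 2056: 1, 2, 4, 8, 257, 514, 1028
Sum = 1 + 2 + 4 + 8 + 257 + 514 + 1028 = 1814

No, 2056 is not perfect (1814 ≠ 2056)


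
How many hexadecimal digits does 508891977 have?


508891977 in base 16 = 1E551349
Number of digits = 8

8 digits (base 16)


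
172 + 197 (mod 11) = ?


172 + 197 = 369
369 mod 11 = 6


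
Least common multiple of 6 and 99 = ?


GCD(6, 99) = 3
LCM = 6*99/3 = 594/3 = 198

LCM = 198


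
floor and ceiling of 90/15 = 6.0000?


90/15 = 6.0000
floor = 6
ceil = 6

floor = 6, ceil = 6


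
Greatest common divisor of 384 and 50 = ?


384 = 7 * 50 + 34
50 = 1 * 34 + 16
34 = 2 * 16 + 2
16 = 8 * 2 + 0
GCD = 2


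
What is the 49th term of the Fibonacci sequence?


Sequence: 1, 1, 2, 3, 5, 8, 13, 21, 34, 55, 89, 144, 233, 377, 610, 987, 1597, 2584, 4181, 6765, 10946, 17711, 28657, 46368, 75025, 121393, 196418, 317811, 514229, 832040, 1346269, 2178309, 3524578, 5702887, 9227465, 14930352, 24157817, 39088169, 63245986, 102334155, 165580141, 267914296, 433494437, 701408733, 1134903170, 1836311903, 2971215073, 4807526976, 7778742049
F(49) = 7778742049


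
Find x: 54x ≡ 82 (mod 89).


GCD(54, 89) = 1, unique solution
a^(-1) mod 89 = 61
x = 61 * 82 mod 89 = 18

x ≡ 18 (mod 89)


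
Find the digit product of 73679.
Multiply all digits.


7 × 3 × 6 × 7 × 9 = 7938


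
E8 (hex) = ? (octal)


E8 (base 16) = 232 (decimal)
232 (decimal) = 350 (base 8)


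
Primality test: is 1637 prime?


Check divisors up to sqrt(1637) = 40.4599
No divisors found.
1637 is prime.

Yes, 1637 is prime


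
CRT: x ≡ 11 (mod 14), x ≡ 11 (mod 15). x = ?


M = 14*15 = 210
M1 = M/14 = 15, M2 = M/15 = 14
M1^(-1) mod 14 = 1, M2^(-1) mod 15 = 14
x = 11*15*1 + 11*14*14 = 2321
2321 mod 210 = 11
Check: 11 mod 14 = 11 ✓, 11 mod 15 = 11 ✓

x ≡ 11 (mod 210)


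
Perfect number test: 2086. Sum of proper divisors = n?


Proper divisors of 2086: 1, 2, 7, 14, 149, 298, 1043
Sum = 1 + 2 + 7 + 14 + 149 + 298 + 1043 = 1514

No, 2086 is not perfect (1514 ≠ 2086)


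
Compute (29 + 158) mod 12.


29 + 158 = 187
187 mod 12 = 7


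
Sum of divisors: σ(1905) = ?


Divisors of 1905: 1, 3, 5, 15, 127, 381, 635, 1905
Sum = 1 + 3 + 5 + 15 + 127 + 381 + 635 + 1905 = 3072

σ(1905) = 3072


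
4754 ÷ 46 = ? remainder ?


4754 = 46 * 103 + 16
Check: 4738 + 16 = 4754

q = 103, r = 16


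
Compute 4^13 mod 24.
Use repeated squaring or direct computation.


4^1 mod 24 = 4
4^2 mod 24 = 16
4^3 mod 24 = 16
4^4 mod 24 = 16
4^5 mod 24 = 16
4^6 mod 24 = 16
4^7 mod 24 = 16
4^8 mod 24 = 16
4^9 mod 24 = 16
4^10 mod 24 = 16
4^11 mod 24 = 16
4^12 mod 24 = 16
4^13 mod 24 = 16


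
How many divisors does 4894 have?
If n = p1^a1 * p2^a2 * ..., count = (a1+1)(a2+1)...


4894 = 2^1 × 2447^1
d(4894) = (1+1) × (1+1) = 4

4 divisors


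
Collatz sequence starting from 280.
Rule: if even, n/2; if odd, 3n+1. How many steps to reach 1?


280 → 140 → 70 → 35 → 106 → 53 → 160 → 80 → 40 → 20 → 10 → 5 → 16 → 8 → 4 → 2 → 1
Total steps = 16

16 steps


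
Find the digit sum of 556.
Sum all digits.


5 + 5 + 6 = 16


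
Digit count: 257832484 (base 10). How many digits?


257832484 has 9 digits in base 10
floor(log10(257832484)) + 1 = floor(8.4113) + 1 = 9

9 digits (base 10)


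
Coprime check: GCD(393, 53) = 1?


Euclidean algorithm:
393 = 7 * 53 + 22
53 = 2 * 22 + 9
22 = 2 * 9 + 4
9 = 2 * 4 + 1
4 = 4 * 1 + 0
GCD(393, 53) = 1

Yes, coprime (GCD = 1)


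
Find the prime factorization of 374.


374 / 2 = 187
187 / 11 = 17
17 / 17 = 1
374 = 2 × 11 × 17


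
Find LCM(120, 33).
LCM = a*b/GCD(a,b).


GCD(120, 33) = 3
LCM = 120*33/3 = 3960/3 = 1320

LCM = 1320


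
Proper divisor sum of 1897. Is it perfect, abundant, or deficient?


Proper divisors: 1, 7, 271
Sum = 1 + 7 + 271 = 279
279 < 1897 → deficient

s(1897) = 279 (deficient)


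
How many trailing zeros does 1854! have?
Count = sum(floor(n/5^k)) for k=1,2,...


floor(1854/5) = 370
floor(1854/25) = 74
floor(1854/125) = 14
floor(1854/625) = 2
Total = 460

460 trailing zeros


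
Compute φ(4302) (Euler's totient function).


4302 = 2 × 3^2 × 239
Prime factors: 2, 3, 239
φ(4302) = 4302 × (1-1/2) × (1-1/3) × (1-1/239)
= 4302 × 1/2 × 2/3 × 238/239 = 1428

φ(4302) = 1428


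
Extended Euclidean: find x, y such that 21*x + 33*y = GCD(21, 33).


Tabular extended Euclidean (each row: r = 21*s + 33*t):
r=21, s=1, t=0
r=33, s=0, t=1
q=0: r=21, s=1, t=0   [21*(1) + 33*(0) = 21]
q=1: r=12, s=-1, t=1   [21*(-1) + 33*(1) = 12]
q=1: r=9, s=2, t=-1   [21*(2) + 33*(-1) = 9]
q=1: r=3, s=-3, t=2   [21*(-3) + 33*(2) = 3]
q=3: r=0, s=11, t=-7   [21*(11) + 33*(-7) = 0]
GCD = 3; from the row with r=3: x=-3, y=2
Check: 21*(-3) + 33*(2) = -63 + 66 = 3

GCD = 3, x = -3, y = 2


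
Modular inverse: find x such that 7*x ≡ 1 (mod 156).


Use the extended Euclidean algorithm on (156, 7); each row r = 156*s + 7*t:
r=156, s=1, t=0
r=7, s=0, t=1
q=22: r=2, s=1, t=-22   [156*(1) + 7*(-22) = 2]
q=3: r=1, s=-3, t=67   [156*(-3) + 7*(67) = 1]
q=2: r=0, s=7, t=-156   [156*(7) + 7*(-156) = 0]
GCD = 1 with t = 67, so 7*(67) ≡ 1 (mod 156)
Inverse = 67 mod 156 = 67
Check: 7 * 67 = 469 ≡ 1 (mod 156)

7^(-1) ≡ 67 (mod 156)


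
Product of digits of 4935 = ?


4 × 9 × 3 × 5 = 540


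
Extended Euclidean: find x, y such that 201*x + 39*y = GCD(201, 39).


Tabular extended Euclidean (each row: r = 201*s + 39*t):
r=201, s=1, t=0
r=39, s=0, t=1
q=5: r=6, s=1, t=-5   [201*(1) + 39*(-5) = 6]
q=6: r=3, s=-6, t=31   [201*(-6) + 39*(31) = 3]
q=2: r=0, s=13, t=-67   [201*(13) + 39*(-67) = 0]
GCD = 3; from the row with r=3: x=-6, y=31
Check: 201*(-6) + 39*(31) = -1206 + 1209 = 3

GCD = 3, x = -6, y = 31


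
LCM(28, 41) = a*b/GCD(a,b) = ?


GCD(28, 41) = 1
LCM = 28*41/1 = 1148/1 = 1148

LCM = 1148


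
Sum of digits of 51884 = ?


5 + 1 + 8 + 8 + 4 = 26


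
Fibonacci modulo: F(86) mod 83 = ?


F(k) mod 83 for k=1..86:
1, 1, 2, 3, 5, 8, 13, 21, 34, 55, 6, 61, 67, 45, 29, 74, 20, 11, 31, 42, 73, 32, 22, 54, 76, 47, 40, 4, 44, 48, 9, 57, 66, 40, 23, 63, 3, 66, 69, 52, 38, 7, 45, 52, 14, 66, 80, 63, 60, 40, 17, 57, 74, 48, 39, 4, 43, 47, 7, 54, 61, 32, 10, 42, 52, 11, 63, 74, 54, 45, 16, 61, 77, 55, 49, 21, 70, 8, 78, 3, 81, 1, 82, 0, 82, 82
F(86) mod 83 = 82


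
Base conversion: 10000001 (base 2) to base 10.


10000001 (base 2) = 129 (decimal)
129 (decimal) = 129 (base 10)


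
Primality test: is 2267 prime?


Check divisors up to sqrt(2267) = 47.6130
No divisors found.
2267 is prime.

Yes, 2267 is prime


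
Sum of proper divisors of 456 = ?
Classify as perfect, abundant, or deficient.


Proper divisors: 1, 2, 3, 4, 6, 8, 12, 19, 24, 38, 57, 76, 114, 152, 228
Sum = 1 + 2 + 3 + 4 + 6 + 8 + 12 + 19 + 24 + 38 + 57 + 76 + 114 + 152 + 228 = 744
744 > 456 → abundant

s(456) = 744 (abundant)


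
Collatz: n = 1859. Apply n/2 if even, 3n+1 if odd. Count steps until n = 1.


1859 → 5578 → 2789 → 8368 → 4184 → 2092 → 1046 → 523 → 1570 → 785 → 2356 → 1178 → 589 → 1768 → 884 → 442 → 221 → 664 → 332 → 166 → 83 → 250 → 125 → 376 → 188 → 94 → 47 → 142 → 71 → 214 → 107 → 322 → 161 → 484 → 242 → 121 → 364 → 182 → 91 → 274 → 137 → 412 → 206 → 103 → 310 → 155 → 466 → 233 → 700 → 350 → 175 → 526 → 263 → 790 → 395 → 1186 → 593 → 1780 → 890 → 445 → 1336 → 668 → 334 → 167 → 502 → 251 → 754 → 377 → 1132 → 566 → 283 → 850 → 425 → 1276 → 638 → 319 → 958 → 479 → 1438 → 719 → 2158 → 1079 → 3238 → 1619 → 4858 → 2429 → 7288 → 3644 → 1822 → 911 → 2734 → 1367 → 4102 → 2051 → 6154 → 3077 → 9232 → 4616 → 2308 → 1154 → 577 → 1732 → 866 → 433 → 1300 → 650 → 325 → 976 → 488 → 244 → 122 → 61 → 184 → 92 → 46 → 23 → 70 → 35 → 106 → 53 → 160 → 80 → 40 → 20 → 10 → 5 → 16 → 8 → 4 → 2 → 1
Total steps = 130

130 steps


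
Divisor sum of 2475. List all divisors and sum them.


Divisors of 2475: 1, 3, 5, 9, 11, 15, 25, 33, 45, 55, 75, 99, 165, 225, 275, 495, 825, 2475
Sum = 1 + 3 + 5 + 9 + 11 + 15 + 25 + 33 + 45 + 55 + 75 + 99 + 165 + 225 + 275 + 495 + 825 + 2475 = 4836

σ(2475) = 4836


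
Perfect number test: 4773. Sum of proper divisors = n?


Proper divisors of 4773: 1, 3, 37, 43, 111, 129, 1591
Sum = 1 + 3 + 37 + 43 + 111 + 129 + 1591 = 1915

No, 4773 is not perfect (1915 ≠ 4773)


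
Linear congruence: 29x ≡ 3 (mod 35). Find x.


GCD(29, 35) = 1, unique solution
a^(-1) mod 35 = 29
x = 29 * 3 mod 35 = 17

x ≡ 17 (mod 35)


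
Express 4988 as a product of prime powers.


4988 / 2 = 2494
2494 / 2 = 1247
1247 / 29 = 43
43 / 43 = 1
4988 = 2^2 × 29 × 43


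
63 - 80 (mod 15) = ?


63 - 80 = -17
-17 mod 15 = 13


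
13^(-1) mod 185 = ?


Use the extended Euclidean algorithm on (185, 13); each row r = 185*s + 13*t:
r=185, s=1, t=0
r=13, s=0, t=1
q=14: r=3, s=1, t=-14   [185*(1) + 13*(-14) = 3]
q=4: r=1, s=-4, t=57   [185*(-4) + 13*(57) = 1]
q=3: r=0, s=13, t=-185   [185*(13) + 13*(-185) = 0]
GCD = 1 with t = 57, so 13*(57) ≡ 1 (mod 185)
Inverse = 57 mod 185 = 57
Check: 13 * 57 = 741 ≡ 1 (mod 185)

13^(-1) ≡ 57 (mod 185)


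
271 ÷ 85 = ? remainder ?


271 = 85 * 3 + 16
Check: 255 + 16 = 271

q = 3, r = 16


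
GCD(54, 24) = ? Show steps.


54 = 2 * 24 + 6
24 = 4 * 6 + 0
GCD = 6


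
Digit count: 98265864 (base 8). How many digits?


98265864 in base 8 = 566665410
Number of digits = 9

9 digits (base 8)


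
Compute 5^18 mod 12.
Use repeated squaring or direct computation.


5^1 mod 12 = 5
5^2 mod 12 = 1
5^3 mod 12 = 5
5^4 mod 12 = 1
5^5 mod 12 = 5
5^6 mod 12 = 1
5^7 mod 12 = 5
5^8 mod 12 = 1
5^9 mod 12 = 5
5^10 mod 12 = 1
5^11 mod 12 = 5
5^12 mod 12 = 1
5^13 mod 12 = 5
5^14 mod 12 = 1
5^15 mod 12 = 5
5^16 mod 12 = 1
5^17 mod 12 = 5
5^18 mod 12 = 1


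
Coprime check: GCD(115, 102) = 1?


Euclidean algorithm:
115 = 1 * 102 + 13
102 = 7 * 13 + 11
13 = 1 * 11 + 2
11 = 5 * 2 + 1
2 = 2 * 1 + 0
GCD(115, 102) = 1

Yes, coprime (GCD = 1)


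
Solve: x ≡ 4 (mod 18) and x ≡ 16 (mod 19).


M = 18*19 = 342
M1 = M/18 = 19, M2 = M/19 = 18
M1^(-1) mod 18 = 1, M2^(-1) mod 19 = 18
x = 4*19*1 + 16*18*18 = 5260
5260 mod 342 = 130
Check: 130 mod 18 = 4 ✓, 130 mod 19 = 16 ✓

x ≡ 130 (mod 342)


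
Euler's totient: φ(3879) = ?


3879 = 3^2 × 431
Prime factors: 3, 431
φ(3879) = 3879 × (1-1/3) × (1-1/431)
= 3879 × 2/3 × 430/431 = 2580

φ(3879) = 2580


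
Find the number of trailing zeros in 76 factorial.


floor(76/5) = 15
floor(76/25) = 3
Total = 18

18 trailing zeros


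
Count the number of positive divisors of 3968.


3968 = 2^7 × 31^1
d(3968) = (7+1) × (1+1) = 16

16 divisors


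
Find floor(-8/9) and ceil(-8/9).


-8/9 = -0.8889
floor = -1
ceil = 0

floor = -1, ceil = 0


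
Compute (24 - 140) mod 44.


24 - 140 = -116
-116 mod 44 = 16


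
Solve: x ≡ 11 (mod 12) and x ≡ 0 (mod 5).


M = 12*5 = 60
M1 = M/12 = 5, M2 = M/5 = 12
M1^(-1) mod 12 = 5, M2^(-1) mod 5 = 3
x = 11*5*5 + 0*12*3 = 275
275 mod 60 = 35
Check: 35 mod 12 = 11 ✓, 35 mod 5 = 0 ✓

x ≡ 35 (mod 60)


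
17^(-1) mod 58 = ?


Use the extended Euclidean algorithm on (58, 17); each row r = 58*s + 17*t:
r=58, s=1, t=0
r=17, s=0, t=1
q=3: r=7, s=1, t=-3   [58*(1) + 17*(-3) = 7]
q=2: r=3, s=-2, t=7   [58*(-2) + 17*(7) = 3]
q=2: r=1, s=5, t=-17   [58*(5) + 17*(-17) = 1]
q=3: r=0, s=-17, t=58   [58*(-17) + 17*(58) = 0]
GCD = 1 with t = -17, so 17*(-17) ≡ 1 (mod 58)
Inverse = -17 mod 58 = 41
Check: 17 * 41 = 697 ≡ 1 (mod 58)

17^(-1) ≡ 41 (mod 58)


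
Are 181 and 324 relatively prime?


Euclidean algorithm:
324 = 1 * 181 + 143
181 = 1 * 143 + 38
143 = 3 * 38 + 29
38 = 1 * 29 + 9
29 = 3 * 9 + 2
9 = 4 * 2 + 1
2 = 2 * 1 + 0
GCD(181, 324) = 1

Yes, coprime (GCD = 1)


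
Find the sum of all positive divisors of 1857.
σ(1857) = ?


Divisors of 1857: 1, 3, 619, 1857
Sum = 1 + 3 + 619 + 1857 = 2480

σ(1857) = 2480


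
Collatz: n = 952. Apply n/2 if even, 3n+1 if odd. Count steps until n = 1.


952 → 476 → 238 → 119 → 358 → 179 → 538 → 269 → 808 → 404 → 202 → 101 → 304 → 152 → 76 → 38 → 19 → 58 → 29 → 88 → 44 → 22 → 11 → 34 → 17 → 52 → 26 → 13 → 40 → 20 → 10 → 5 → 16 → 8 → 4 → 2 → 1
Total steps = 36

36 steps


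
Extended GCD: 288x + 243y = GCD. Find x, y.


Tabular extended Euclidean (each row: r = 288*s + 243*t):
r=288, s=1, t=0
r=243, s=0, t=1
q=1: r=45, s=1, t=-1   [288*(1) + 243*(-1) = 45]
q=5: r=18, s=-5, t=6   [288*(-5) + 243*(6) = 18]
q=2: r=9, s=11, t=-13   [288*(11) + 243*(-13) = 9]
q=2: r=0, s=-27, t=32   [288*(-27) + 243*(32) = 0]
GCD = 9; from the row with r=9: x=11, y=-13
Check: 288*(11) + 243*(-13) = 3168 - 3159 = 9

GCD = 9, x = 11, y = -13


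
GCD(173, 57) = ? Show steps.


173 = 3 * 57 + 2
57 = 28 * 2 + 1
2 = 2 * 1 + 0
GCD = 1


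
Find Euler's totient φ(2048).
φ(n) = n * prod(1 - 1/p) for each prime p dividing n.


2048 = 2^11
Prime factors: 2
φ(2048) = 2048 × (1-1/2)
= 2048 × 1/2 = 1024

φ(2048) = 1024


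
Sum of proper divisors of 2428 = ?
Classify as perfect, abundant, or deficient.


Proper divisors: 1, 2, 4, 607, 1214
Sum = 1 + 2 + 4 + 607 + 1214 = 1828
1828 < 2428 → deficient

s(2428) = 1828 (deficient)


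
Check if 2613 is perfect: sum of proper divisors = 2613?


Proper divisors of 2613: 1, 3, 13, 39, 67, 201, 871
Sum = 1 + 3 + 13 + 39 + 67 + 201 + 871 = 1195

No, 2613 is not perfect (1195 ≠ 2613)


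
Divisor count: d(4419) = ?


4419 = 3^2 × 491^1
d(4419) = (2+1) × (1+1) = 6

6 divisors


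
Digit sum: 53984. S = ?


5 + 3 + 9 + 8 + 4 = 29


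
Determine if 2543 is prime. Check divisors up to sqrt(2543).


Check divisors up to sqrt(2543) = 50.4282
No divisors found.
2543 is prime.

Yes, 2543 is prime


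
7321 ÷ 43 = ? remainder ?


7321 = 43 * 170 + 11
Check: 7310 + 11 = 7321

q = 170, r = 11


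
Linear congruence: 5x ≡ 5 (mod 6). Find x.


GCD(5, 6) = 1, unique solution
a^(-1) mod 6 = 5
x = 5 * 5 mod 6 = 1

x ≡ 1 (mod 6)


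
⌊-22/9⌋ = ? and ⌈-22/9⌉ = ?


-22/9 = -2.4444
floor = -3
ceil = -2

floor = -3, ceil = -2


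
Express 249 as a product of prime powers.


249 / 3 = 83
83 / 83 = 1
249 = 3 × 83


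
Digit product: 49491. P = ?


4 × 9 × 4 × 9 × 1 = 1296


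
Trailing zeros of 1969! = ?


floor(1969/5) = 393
floor(1969/25) = 78
floor(1969/125) = 15
floor(1969/625) = 3
Total = 489

489 trailing zeros


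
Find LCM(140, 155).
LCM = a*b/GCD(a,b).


GCD(140, 155) = 5
LCM = 140*155/5 = 21700/5 = 4340

LCM = 4340


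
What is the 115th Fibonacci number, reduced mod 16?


F(k) mod 16 for k=1..115:
1, 1, 2, 3, 5, 8, 13, 5, 2, 7, 9, 0, 9, 9, 2, 11, 13, 8, 5, 13, 2, 15, 1, 0, 1, 1, 2, 3, 5, 8, 13, 5, 2, 7, 9, 0, 9, 9, 2, 11, 13, 8, 5, 13, 2, 15, 1, 0, 1, 1, 2, 3, 5, 8, 13, 5, 2, 7, 9, 0, 9, 9, 2, 11, 13, 8, 5, 13, 2, 15, 1, 0, 1, 1, 2, 3, 5, 8, 13, 5, 2, 7, 9, 0, 9, 9, 2, 11, 13, 8, 5, 13, 2, 15, 1, 0, 1, 1, 2, 3, 5, 8, 13, 5, 2, 7, 9, 0, 9, 9, 2, 11, 13, 8, 5
F(115) mod 16 = 5


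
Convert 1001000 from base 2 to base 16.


1001000 (base 2) = 72 (decimal)
72 (decimal) = 48 (base 16)


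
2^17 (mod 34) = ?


2^1 mod 34 = 2
2^2 mod 34 = 4
2^3 mod 34 = 8
2^4 mod 34 = 16
2^5 mod 34 = 32
2^6 mod 34 = 30
2^7 mod 34 = 26
2^8 mod 34 = 18
2^9 mod 34 = 2
2^10 mod 34 = 4
2^11 mod 34 = 8
2^12 mod 34 = 16
2^13 mod 34 = 32
2^14 mod 34 = 30
2^15 mod 34 = 26
2^16 mod 34 = 18
2^17 mod 34 = 2


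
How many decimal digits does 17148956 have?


17148956 has 8 digits in base 10
floor(log10(17148956)) + 1 = floor(7.2342) + 1 = 8

8 digits (base 10)


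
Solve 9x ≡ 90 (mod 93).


GCD(9, 93) = 3 divides 90
Divide: 3x ≡ 30 (mod 31)
x ≡ 10 (mod 31)


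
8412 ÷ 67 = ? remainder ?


8412 = 67 * 125 + 37
Check: 8375 + 37 = 8412

q = 125, r = 37


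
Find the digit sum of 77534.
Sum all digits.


7 + 7 + 5 + 3 + 4 = 26


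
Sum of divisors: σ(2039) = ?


Divisors of 2039: 1, 2039
Sum = 1 + 2039 = 2040

σ(2039) = 2040


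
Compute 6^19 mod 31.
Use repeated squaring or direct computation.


6^1 mod 31 = 6
6^2 mod 31 = 5
6^3 mod 31 = 30
6^4 mod 31 = 25
6^5 mod 31 = 26
6^6 mod 31 = 1
6^7 mod 31 = 6
6^8 mod 31 = 5
6^9 mod 31 = 30
6^10 mod 31 = 25
6^11 mod 31 = 26
6^12 mod 31 = 1
6^13 mod 31 = 6
6^14 mod 31 = 5
6^15 mod 31 = 30
6^16 mod 31 = 25
6^17 mod 31 = 26
6^18 mod 31 = 1
6^19 mod 31 = 6


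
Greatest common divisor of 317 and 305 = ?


317 = 1 * 305 + 12
305 = 25 * 12 + 5
12 = 2 * 5 + 2
5 = 2 * 2 + 1
2 = 2 * 1 + 0
GCD = 1


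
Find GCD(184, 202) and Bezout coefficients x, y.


Tabular extended Euclidean (each row: r = 184*s + 202*t):
r=184, s=1, t=0
r=202, s=0, t=1
q=0: r=184, s=1, t=0   [184*(1) + 202*(0) = 184]
q=1: r=18, s=-1, t=1   [184*(-1) + 202*(1) = 18]
q=10: r=4, s=11, t=-10   [184*(11) + 202*(-10) = 4]
q=4: r=2, s=-45, t=41   [184*(-45) + 202*(41) = 2]
q=2: r=0, s=101, t=-92   [184*(101) + 202*(-92) = 0]
GCD = 2; from the row with r=2: x=-45, y=41
Check: 184*(-45) + 202*(41) = -8280 + 8282 = 2

GCD = 2, x = -45, y = 41


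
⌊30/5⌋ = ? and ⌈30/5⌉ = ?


30/5 = 6.0000
floor = 6
ceil = 6

floor = 6, ceil = 6


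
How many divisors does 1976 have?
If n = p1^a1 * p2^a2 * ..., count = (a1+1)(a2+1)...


1976 = 2^3 × 13^1 × 19^1
d(1976) = (3+1) × (1+1) × (1+1) = 16

16 divisors


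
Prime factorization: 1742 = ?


1742 / 2 = 871
871 / 13 = 67
67 / 67 = 1
1742 = 2 × 13 × 67


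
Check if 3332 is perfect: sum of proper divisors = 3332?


Proper divisors of 3332: 1, 2, 4, 7, 14, 17, 28, 34, 49, 68, 98, 119, 196, 238, 476, 833, 1666
Sum = 1 + 2 + 4 + 7 + 14 + 17 + 28 + 34 + 49 + 68 + 98 + 119 + 196 + 238 + 476 + 833 + 1666 = 3850

No, 3332 is not perfect (3850 ≠ 3332)


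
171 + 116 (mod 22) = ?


171 + 116 = 287
287 mod 22 = 1


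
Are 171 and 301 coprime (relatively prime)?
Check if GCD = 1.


Euclidean algorithm:
301 = 1 * 171 + 130
171 = 1 * 130 + 41
130 = 3 * 41 + 7
41 = 5 * 7 + 6
7 = 1 * 6 + 1
6 = 6 * 1 + 0
GCD(171, 301) = 1

Yes, coprime (GCD = 1)


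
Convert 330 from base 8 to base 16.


330 (base 8) = 216 (decimal)
216 (decimal) = D8 (base 16)


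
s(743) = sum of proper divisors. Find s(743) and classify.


Proper divisors: 1
Sum = 1 = 1
1 < 743 → deficient

s(743) = 1 (deficient)


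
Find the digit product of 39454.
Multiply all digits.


3 × 9 × 4 × 5 × 4 = 2160


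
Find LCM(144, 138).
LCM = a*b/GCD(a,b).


GCD(144, 138) = 6
LCM = 144*138/6 = 19872/6 = 3312

LCM = 3312


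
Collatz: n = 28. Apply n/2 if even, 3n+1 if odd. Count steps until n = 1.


28 → 14 → 7 → 22 → 11 → 34 → 17 → 52 → 26 → 13 → 40 → 20 → 10 → 5 → 16 → 8 → 4 → 2 → 1
Total steps = 18

18 steps


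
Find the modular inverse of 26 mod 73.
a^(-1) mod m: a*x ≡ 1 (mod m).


Use the extended Euclidean algorithm on (73, 26); each row r = 73*s + 26*t:
r=73, s=1, t=0
r=26, s=0, t=1
q=2: r=21, s=1, t=-2   [73*(1) + 26*(-2) = 21]
q=1: r=5, s=-1, t=3   [73*(-1) + 26*(3) = 5]
q=4: r=1, s=5, t=-14   [73*(5) + 26*(-14) = 1]
q=5: r=0, s=-26, t=73   [73*(-26) + 26*(73) = 0]
GCD = 1 with t = -14, so 26*(-14) ≡ 1 (mod 73)
Inverse = -14 mod 73 = 59
Check: 26 * 59 = 1534 ≡ 1 (mod 73)

26^(-1) ≡ 59 (mod 73)


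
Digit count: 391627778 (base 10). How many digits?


391627778 has 9 digits in base 10
floor(log10(391627778)) + 1 = floor(8.5929) + 1 = 9

9 digits (base 10)


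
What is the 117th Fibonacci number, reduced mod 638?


F(k) mod 638 for k=1..117:
1, 1, 2, 3, 5, 8, 13, 21, 34, 55, 89, 144, 233, 377, 610, 349, 321, 32, 353, 385, 100, 485, 585, 432, 379, 173, 552, 87, 1, 88, 89, 177, 266, 443, 71, 514, 585, 461, 408, 231, 1, 232, 233, 465, 60, 525, 585, 472, 419, 253, 34, 287, 321, 608, 291, 261, 552, 175, 89, 264, 353, 617, 332, 311, 5, 316, 321, 637, 320, 319, 1, 320, 321, 3, 324, 327, 13, 340, 353, 55, 408, 463, 233, 58, 291, 349, 2, 351, 353, 66, 419, 485, 266, 113, 379, 492, 233, 87, 320, 407, 89, 496, 585, 443, 390, 195, 585, 142, 89, 231, 320, 551, 233, 146, 379, 525, 266
F(117) mod 638 = 266


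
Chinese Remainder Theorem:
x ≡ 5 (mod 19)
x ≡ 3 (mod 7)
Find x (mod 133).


M = 19*7 = 133
M1 = M/19 = 7, M2 = M/7 = 19
M1^(-1) mod 19 = 11, M2^(-1) mod 7 = 3
x = 5*7*11 + 3*19*3 = 556
556 mod 133 = 24
Check: 24 mod 19 = 5 ✓, 24 mod 7 = 3 ✓

x ≡ 24 (mod 133)


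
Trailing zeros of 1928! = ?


floor(1928/5) = 385
floor(1928/25) = 77
floor(1928/125) = 15
floor(1928/625) = 3
Total = 480

480 trailing zeros


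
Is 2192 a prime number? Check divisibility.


2192 / 2 = 1096 (exact division)
2192 is NOT prime.

No, 2192 is not prime


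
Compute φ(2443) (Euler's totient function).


2443 = 7 × 349
Prime factors: 7, 349
φ(2443) = 2443 × (1-1/7) × (1-1/349)
= 2443 × 6/7 × 348/349 = 2088

φ(2443) = 2088


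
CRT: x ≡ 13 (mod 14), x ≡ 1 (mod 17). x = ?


M = 14*17 = 238
M1 = M/14 = 17, M2 = M/17 = 14
M1^(-1) mod 14 = 5, M2^(-1) mod 17 = 11
x = 13*17*5 + 1*14*11 = 1259
1259 mod 238 = 69
Check: 69 mod 14 = 13 ✓, 69 mod 17 = 1 ✓

x ≡ 69 (mod 238)


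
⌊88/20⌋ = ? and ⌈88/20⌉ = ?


88/20 = 4.4000
floor = 4
ceil = 5

floor = 4, ceil = 5


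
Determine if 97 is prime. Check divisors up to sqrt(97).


Check divisors up to sqrt(97) = 9.8489
No divisors found.
97 is prime.

Yes, 97 is prime


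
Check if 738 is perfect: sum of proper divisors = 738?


Proper divisors of 738: 1, 2, 3, 6, 9, 18, 41, 82, 123, 246, 369
Sum = 1 + 2 + 3 + 6 + 9 + 18 + 41 + 82 + 123 + 246 + 369 = 900

No, 738 is not perfect (900 ≠ 738)


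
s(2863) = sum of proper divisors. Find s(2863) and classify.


Proper divisors: 1, 7, 409
Sum = 1 + 7 + 409 = 417
417 < 2863 → deficient

s(2863) = 417 (deficient)


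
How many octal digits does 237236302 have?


237236302 in base 8 = 1610770116
Number of digits = 10

10 digits (base 8)


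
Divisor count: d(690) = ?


690 = 2^1 × 3^1 × 5^1 × 23^1
d(690) = (1+1) × (1+1) × (1+1) × (1+1) = 16

16 divisors


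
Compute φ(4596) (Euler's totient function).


4596 = 2^2 × 3 × 383
Prime factors: 2, 3, 383
φ(4596) = 4596 × (1-1/2) × (1-1/3) × (1-1/383)
= 4596 × 1/2 × 2/3 × 382/383 = 1528

φ(4596) = 1528


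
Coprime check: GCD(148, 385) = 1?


Euclidean algorithm:
385 = 2 * 148 + 89
148 = 1 * 89 + 59
89 = 1 * 59 + 30
59 = 1 * 30 + 29
30 = 1 * 29 + 1
29 = 29 * 1 + 0
GCD(148, 385) = 1

Yes, coprime (GCD = 1)


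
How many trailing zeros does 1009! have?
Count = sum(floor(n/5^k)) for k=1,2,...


floor(1009/5) = 201
floor(1009/25) = 40
floor(1009/125) = 8
floor(1009/625) = 1
Total = 250

250 trailing zeros


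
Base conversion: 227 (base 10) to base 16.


227 (base 10) = 227 (decimal)
227 (decimal) = E3 (base 16)


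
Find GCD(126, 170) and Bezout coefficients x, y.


Tabular extended Euclidean (each row: r = 126*s + 170*t):
r=126, s=1, t=0
r=170, s=0, t=1
q=0: r=126, s=1, t=0   [126*(1) + 170*(0) = 126]
q=1: r=44, s=-1, t=1   [126*(-1) + 170*(1) = 44]
q=2: r=38, s=3, t=-2   [126*(3) + 170*(-2) = 38]
q=1: r=6, s=-4, t=3   [126*(-4) + 170*(3) = 6]
q=6: r=2, s=27, t=-20   [126*(27) + 170*(-20) = 2]
q=3: r=0, s=-85, t=63   [126*(-85) + 170*(63) = 0]
GCD = 2; from the row with r=2: x=27, y=-20
Check: 126*(27) + 170*(-20) = 3402 - 3400 = 2

GCD = 2, x = 27, y = -20


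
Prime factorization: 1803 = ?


1803 / 3 = 601
601 / 601 = 1
1803 = 3 × 601


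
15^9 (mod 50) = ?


15^1 mod 50 = 15
15^2 mod 50 = 25
15^3 mod 50 = 25
15^4 mod 50 = 25
15^5 mod 50 = 25
15^6 mod 50 = 25
15^7 mod 50 = 25
15^8 mod 50 = 25
15^9 mod 50 = 25


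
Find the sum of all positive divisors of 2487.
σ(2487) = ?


Divisors of 2487: 1, 3, 829, 2487
Sum = 1 + 3 + 829 + 2487 = 3320

σ(2487) = 3320


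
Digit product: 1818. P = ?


1 × 8 × 1 × 8 = 64


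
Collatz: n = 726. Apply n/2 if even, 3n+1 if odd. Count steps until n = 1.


726 → 363 → 1090 → 545 → 1636 → 818 → 409 → 1228 → 614 → 307 → 922 → 461 → 1384 → 692 → 346 → 173 → 520 → 260 → 130 → 65 → 196 → 98 → 49 → 148 → 74 → 37 → 112 → 56 → 28 → 14 → 7 → 22 → 11 → 34 → 17 → 52 → 26 → 13 → 40 → 20 → 10 → 5 → 16 → 8 → 4 → 2 → 1
Total steps = 46

46 steps


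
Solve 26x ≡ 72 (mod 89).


GCD(26, 89) = 1, unique solution
a^(-1) mod 89 = 24
x = 24 * 72 mod 89 = 37

x ≡ 37 (mod 89)


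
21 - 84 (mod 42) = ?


21 - 84 = -63
-63 mod 42 = 21


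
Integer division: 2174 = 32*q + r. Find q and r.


2174 = 32 * 67 + 30
Check: 2144 + 30 = 2174

q = 67, r = 30


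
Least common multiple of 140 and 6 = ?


GCD(140, 6) = 2
LCM = 140*6/2 = 840/2 = 420

LCM = 420


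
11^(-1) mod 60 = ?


Use the extended Euclidean algorithm on (60, 11); each row r = 60*s + 11*t:
r=60, s=1, t=0
r=11, s=0, t=1
q=5: r=5, s=1, t=-5   [60*(1) + 11*(-5) = 5]
q=2: r=1, s=-2, t=11   [60*(-2) + 11*(11) = 1]
q=5: r=0, s=11, t=-60   [60*(11) + 11*(-60) = 0]
GCD = 1 with t = 11, so 11*(11) ≡ 1 (mod 60)
Inverse = 11 mod 60 = 11
Check: 11 * 11 = 121 ≡ 1 (mod 60)

11^(-1) ≡ 11 (mod 60)


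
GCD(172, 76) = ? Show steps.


172 = 2 * 76 + 20
76 = 3 * 20 + 16
20 = 1 * 16 + 4
16 = 4 * 4 + 0
GCD = 4


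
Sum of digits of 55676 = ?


5 + 5 + 6 + 7 + 6 = 29


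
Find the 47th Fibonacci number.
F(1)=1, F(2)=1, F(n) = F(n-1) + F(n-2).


Sequence: 1, 1, 2, 3, 5, 8, 13, 21, 34, 55, 89, 144, 233, 377, 610, 987, 1597, 2584, 4181, 6765, 10946, 17711, 28657, 46368, 75025, 121393, 196418, 317811, 514229, 832040, 1346269, 2178309, 3524578, 5702887, 9227465, 14930352, 24157817, 39088169, 63245986, 102334155, 165580141, 267914296, 433494437, 701408733, 1134903170, 1836311903, 2971215073
F(47) = 2971215073


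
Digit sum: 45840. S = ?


4 + 5 + 8 + 4 + 0 = 21


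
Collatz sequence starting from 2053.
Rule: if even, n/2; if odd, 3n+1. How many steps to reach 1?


2053 → 6160 → 3080 → 1540 → 770 → 385 → 1156 → 578 → 289 → 868 → 434 → 217 → 652 → 326 → 163 → 490 → 245 → 736 → 368 → 184 → 92 → 46 → 23 → 70 → 35 → 106 → 53 → 160 → 80 → 40 → 20 → 10 → 5 → 16 → 8 → 4 → 2 → 1
Total steps = 37

37 steps


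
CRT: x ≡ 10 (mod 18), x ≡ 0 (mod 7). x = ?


M = 18*7 = 126
M1 = M/18 = 7, M2 = M/7 = 18
M1^(-1) mod 18 = 13, M2^(-1) mod 7 = 2
x = 10*7*13 + 0*18*2 = 910
910 mod 126 = 28
Check: 28 mod 18 = 10 ✓, 28 mod 7 = 0 ✓

x ≡ 28 (mod 126)


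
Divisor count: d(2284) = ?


2284 = 2^2 × 571^1
d(2284) = (2+1) × (1+1) = 6

6 divisors


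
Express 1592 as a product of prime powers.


1592 / 2 = 796
796 / 2 = 398
398 / 2 = 199
199 / 199 = 1
1592 = 2^3 × 199


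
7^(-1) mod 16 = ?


Use the extended Euclidean algorithm on (16, 7); each row r = 16*s + 7*t:
r=16, s=1, t=0
r=7, s=0, t=1
q=2: r=2, s=1, t=-2   [16*(1) + 7*(-2) = 2]
q=3: r=1, s=-3, t=7   [16*(-3) + 7*(7) = 1]
q=2: r=0, s=7, t=-16   [16*(7) + 7*(-16) = 0]
GCD = 1 with t = 7, so 7*(7) ≡ 1 (mod 16)
Inverse = 7 mod 16 = 7
Check: 7 * 7 = 49 ≡ 1 (mod 16)

7^(-1) ≡ 7 (mod 16)


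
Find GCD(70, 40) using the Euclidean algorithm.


70 = 1 * 40 + 30
40 = 1 * 30 + 10
30 = 3 * 10 + 0
GCD = 10


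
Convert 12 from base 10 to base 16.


12 (base 10) = 12 (decimal)
12 (decimal) = C (base 16)


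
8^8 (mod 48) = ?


8^1 mod 48 = 8
8^2 mod 48 = 16
8^3 mod 48 = 32
8^4 mod 48 = 16
8^5 mod 48 = 32
8^6 mod 48 = 16
8^7 mod 48 = 32
8^8 mod 48 = 16


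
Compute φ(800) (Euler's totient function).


800 = 2^5 × 5^2
Prime factors: 2, 5
φ(800) = 800 × (1-1/2) × (1-1/5)
= 800 × 1/2 × 4/5 = 320

φ(800) = 320


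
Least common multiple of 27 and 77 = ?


GCD(27, 77) = 1
LCM = 27*77/1 = 2079/1 = 2079

LCM = 2079


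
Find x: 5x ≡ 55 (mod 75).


GCD(5, 75) = 5 divides 55
Divide: 1x ≡ 11 (mod 15)
x ≡ 11 (mod 15)


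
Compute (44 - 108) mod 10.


44 - 108 = -64
-64 mod 10 = 6


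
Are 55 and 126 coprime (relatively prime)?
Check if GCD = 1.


Euclidean algorithm:
126 = 2 * 55 + 16
55 = 3 * 16 + 7
16 = 2 * 7 + 2
7 = 3 * 2 + 1
2 = 2 * 1 + 0
GCD(55, 126) = 1

Yes, coprime (GCD = 1)


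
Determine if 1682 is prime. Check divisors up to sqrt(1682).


1682 / 2 = 841 (exact division)
1682 is NOT prime.

No, 1682 is not prime


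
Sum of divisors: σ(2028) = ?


Divisors of 2028: 1, 2, 3, 4, 6, 12, 13, 26, 39, 52, 78, 156, 169, 338, 507, 676, 1014, 2028
Sum = 1 + 2 + 3 + 4 + 6 + 12 + 13 + 26 + 39 + 52 + 78 + 156 + 169 + 338 + 507 + 676 + 1014 + 2028 = 5124

σ(2028) = 5124


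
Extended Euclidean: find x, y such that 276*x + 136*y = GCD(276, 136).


Tabular extended Euclidean (each row: r = 276*s + 136*t):
r=276, s=1, t=0
r=136, s=0, t=1
q=2: r=4, s=1, t=-2   [276*(1) + 136*(-2) = 4]
q=34: r=0, s=-34, t=69   [276*(-34) + 136*(69) = 0]
GCD = 4; from the row with r=4: x=1, y=-2
Check: 276*(1) + 136*(-2) = 276 - 272 = 4

GCD = 4, x = 1, y = -2


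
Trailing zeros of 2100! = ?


floor(2100/5) = 420
floor(2100/25) = 84
floor(2100/125) = 16
floor(2100/625) = 3
Total = 523

523 trailing zeros


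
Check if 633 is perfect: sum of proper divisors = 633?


Proper divisors of 633: 1, 3, 211
Sum = 1 + 3 + 211 = 215

No, 633 is not perfect (215 ≠ 633)


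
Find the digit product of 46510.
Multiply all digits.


4 × 6 × 5 × 1 × 0 = 0


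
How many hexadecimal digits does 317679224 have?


317679224 in base 16 = 12EF6678
Number of digits = 8

8 digits (base 16)


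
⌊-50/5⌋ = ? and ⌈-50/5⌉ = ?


-50/5 = -10.0000
floor = -10
ceil = -10

floor = -10, ceil = -10


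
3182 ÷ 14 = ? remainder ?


3182 = 14 * 227 + 4
Check: 3178 + 4 = 3182

q = 227, r = 4


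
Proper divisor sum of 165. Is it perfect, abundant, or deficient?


Proper divisors: 1, 3, 5, 11, 15, 33, 55
Sum = 1 + 3 + 5 + 11 + 15 + 33 + 55 = 123
123 < 165 → deficient

s(165) = 123 (deficient)


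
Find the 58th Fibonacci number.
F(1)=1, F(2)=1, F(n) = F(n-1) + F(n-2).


Sequence: 1, 1, 2, 3, 5, 8, 13, 21, 34, 55, 89, 144, 233, 377, 610, 987, 1597, 2584, 4181, 6765, 10946, 17711, 28657, 46368, 75025, 121393, 196418, 317811, 514229, 832040, 1346269, 2178309, 3524578, 5702887, 9227465, 14930352, 24157817, 39088169, 63245986, 102334155, 165580141, 267914296, 433494437, 701408733, 1134903170, 1836311903, 2971215073, 4807526976, 7778742049, 12586269025, 20365011074, 32951280099, 53316291173, 86267571272, 139583862445, 225851433717, 365435296162, 591286729879
F(58) = 591286729879


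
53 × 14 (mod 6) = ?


53 × 14 = 742
742 mod 6 = 4


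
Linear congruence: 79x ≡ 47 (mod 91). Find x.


GCD(79, 91) = 1, unique solution
a^(-1) mod 91 = 53
x = 53 * 47 mod 91 = 34

x ≡ 34 (mod 91)


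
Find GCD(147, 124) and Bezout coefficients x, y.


Tabular extended Euclidean (each row: r = 147*s + 124*t):
r=147, s=1, t=0
r=124, s=0, t=1
q=1: r=23, s=1, t=-1   [147*(1) + 124*(-1) = 23]
q=5: r=9, s=-5, t=6   [147*(-5) + 124*(6) = 9]
q=2: r=5, s=11, t=-13   [147*(11) + 124*(-13) = 5]
q=1: r=4, s=-16, t=19   [147*(-16) + 124*(19) = 4]
q=1: r=1, s=27, t=-32   [147*(27) + 124*(-32) = 1]
q=4: r=0, s=-124, t=147   [147*(-124) + 124*(147) = 0]
GCD = 1; from the row with r=1: x=27, y=-32
Check: 147*(27) + 124*(-32) = 3969 - 3968 = 1

GCD = 1, x = 27, y = -32


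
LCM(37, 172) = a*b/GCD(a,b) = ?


GCD(37, 172) = 1
LCM = 37*172/1 = 6364/1 = 6364

LCM = 6364


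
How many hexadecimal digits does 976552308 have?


976552308 in base 16 = 3A350174
Number of digits = 8

8 digits (base 16)


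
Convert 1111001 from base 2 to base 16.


1111001 (base 2) = 121 (decimal)
121 (decimal) = 79 (base 16)


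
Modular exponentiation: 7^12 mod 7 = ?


7^1 mod 7 = 0
7^2 mod 7 = 0
7^3 mod 7 = 0
7^4 mod 7 = 0
7^5 mod 7 = 0
7^6 mod 7 = 0
7^7 mod 7 = 0
7^8 mod 7 = 0
7^9 mod 7 = 0
7^10 mod 7 = 0
7^11 mod 7 = 0
7^12 mod 7 = 0


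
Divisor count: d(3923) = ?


3923 = 3923^1
d(3923) = (1+1) = 2

2 divisors


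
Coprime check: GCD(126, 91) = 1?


Euclidean algorithm:
126 = 1 * 91 + 35
91 = 2 * 35 + 21
35 = 1 * 21 + 14
21 = 1 * 14 + 7
14 = 2 * 7 + 0
GCD(126, 91) = 7

No, not coprime (GCD = 7)


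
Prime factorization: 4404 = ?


4404 / 2 = 2202
2202 / 2 = 1101
1101 / 3 = 367
367 / 367 = 1
4404 = 2^2 × 3 × 367


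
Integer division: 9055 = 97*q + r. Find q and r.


9055 = 97 * 93 + 34
Check: 9021 + 34 = 9055

q = 93, r = 34


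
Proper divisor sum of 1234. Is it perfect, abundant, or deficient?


Proper divisors: 1, 2, 617
Sum = 1 + 2 + 617 = 620
620 < 1234 → deficient

s(1234) = 620 (deficient)


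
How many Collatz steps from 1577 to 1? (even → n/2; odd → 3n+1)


1577 → 4732 → 2366 → 1183 → 3550 → 1775 → 5326 → 2663 → 7990 → 3995 → 11986 → 5993 → 17980 → 8990 → 4495 → 13486 → 6743 → 20230 → 10115 → 30346 → 15173 → 45520 → 22760 → 11380 → 5690 → 2845 → 8536 → 4268 → 2134 → 1067 → 3202 → 1601 → 4804 → 2402 → 1201 → 3604 → 1802 → 901 → 2704 → 1352 → 676 → 338 → 169 → 508 → 254 → 127 → 382 → 191 → 574 → 287 → 862 → 431 → 1294 → 647 → 1942 → 971 → 2914 → 1457 → 4372 → 2186 → 1093 → 3280 → 1640 → 820 → 410 → 205 → 616 → 308 → 154 → 77 → 232 → 116 → 58 → 29 → 88 → 44 → 22 → 11 → 34 → 17 → 52 → 26 → 13 → 40 → 20 → 10 → 5 → 16 → 8 → 4 → 2 → 1
Total steps = 91

91 steps
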